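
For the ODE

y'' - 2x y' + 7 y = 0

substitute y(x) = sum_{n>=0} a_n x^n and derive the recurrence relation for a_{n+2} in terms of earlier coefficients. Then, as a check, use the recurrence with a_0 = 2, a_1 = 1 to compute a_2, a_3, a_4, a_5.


Substitute y = sum_n a_n x^n.
y''(x) has coefficient (n+2)(n+1) a_{n+2} at x^n;
-2 x y'(x) has coefficient -2 n a_n at x^n (shift);
7 y(x) has coefficient 7 a_n at x^n.
Matching x^n: (n+2)(n+1) a_{n+2} + (-2n + 7) a_n = 0.
Thus a_{n+2} = (2n - 7) / ((n+1)(n+2)) * a_n.

Check with a_0 = 2, a_1 = 1 (apply the recurrence for n = 0, 1, 2, 3): a_0 = 2, a_1 = 1, a_2 = -7, a_3 = -5/6, a_4 = 7/4, a_5 = 1/24.

a_(n+2) = (2n - 7) / ((n+1)(n+2)) * a_n; check: a_0 = 2, a_1 = 1, a_2 = -7, a_3 = -5/6, a_4 = 7/4, a_5 = 1/24


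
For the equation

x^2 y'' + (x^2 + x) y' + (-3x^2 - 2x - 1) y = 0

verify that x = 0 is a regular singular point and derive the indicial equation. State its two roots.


Divide by x^2 to reach normal form y'' + P_1(x) y' + P_2(x) y = 0 with P_1(x) = 1 + 1/x and P_2(x) = -3 - 2/x - 1/x^2.
x = 0 is a singular point because the y'-coefficient 1 + 1/x has a pole at x = 0 and the y-coefficient -3 - 2/x - 1/x^2 has a pole at x = 0.
It is a regular singular point because x P_1(x) = p(x) = x + 1 and x^2 P_2(x) = q(x) = -3x^2 - 2x - 1 are polynomials, hence analytic at x = 0.
p(0) = 1,  q(0) = -1.
Indicial equation: r(r-1) + p(0) r + q(0) = 0, i.e. r^2 + (p(0) - 1) r + q(0) = 0, i.e. r^2 - 1 = 0.
Discriminant: (0)^2 - 4(-1) = 4, so r = (0 ± 2)/2.
Solving: r_1 = 1, r_2 = -1.

indicial: r^2 - 1 = 0; roots r_1 = 1, r_2 = -1


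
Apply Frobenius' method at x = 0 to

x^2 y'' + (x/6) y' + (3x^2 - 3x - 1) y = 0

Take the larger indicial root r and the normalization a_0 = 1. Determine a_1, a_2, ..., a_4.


Write in Frobenius form y'' + (p(x)/x) y' + (q(x)/x^2) y = 0:
  p(x) = 1/6,  q(x) = 3x^2 - 3x - 1.
Indicial equation: r(r-1) + (1/6) r + (-1) = 0 -> roots r_1 = 3/2, r_2 = -2/3.
Take r = r_1 = 3/2. Let y(x) = x^r sum_{n>=0} a_n x^n with a_0 = 1.
Substitute y = x^r sum a_n x^n and match x^{r+n}. The recurrence is
  D(n) a_n - 3 a_{n-1} + 3 a_{n-2} = 0,  where D(n) = (r+n)(r+n-1) + (1/6)(r+n) + (-1).
  a_n = [3 a_{n-1} - 3 a_{n-2}] / D(n).
Since the indicial polynomial factors as (r - r_1)(r - r_2), D(n) = (r_1 + n - r_1)(r_1 + n - r_2) = n(n + 13/6).
Evaluating step by step (a_0 = 1):
  n = 1: D(1) = 1(1 + 13/6) = 19/6; numerator = 3(1) = 3; a_1 = (3)/(19/6) = 18/19
  n = 2: D(2) = 2(2 + 13/6) = 25/3; numerator = 3(18/19) - 3(1) = -3/19; a_2 = (-3/19)/(25/3) = -9/475
  n = 3: D(3) = 3(3 + 13/6) = 31/2; numerator = 3(-9/475) - 3(18/19) = -1377/475; a_3 = (-1377/475)/(31/2) = -2754/14725
  n = 4: D(4) = 4(4 + 13/6) = 74/3; numerator = 3(-2754/14725) - 3(-9/475) = -297/589; a_4 = (-297/589)/(74/3) = -891/43586

r = 3/2; a_0 = 1; a_1 = 18/19; a_2 = -9/475; a_3 = -2754/14725; a_4 = -891/43586


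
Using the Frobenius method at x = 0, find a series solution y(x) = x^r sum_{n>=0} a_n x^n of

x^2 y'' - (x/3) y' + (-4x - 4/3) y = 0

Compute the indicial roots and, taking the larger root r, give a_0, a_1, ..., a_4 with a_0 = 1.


Write in Frobenius form y'' + (p(x)/x) y' + (q(x)/x^2) y = 0:
  p(x) = -1/3,  q(x) = -4x - 4/3.
Indicial equation: r(r-1) + (-1/3) r + (-4/3) = 0 -> roots r_1 = 2, r_2 = -2/3.
Take r = r_1 = 2. Let y(x) = x^r sum_{n>=0} a_n x^n with a_0 = 1.
Substitute y = x^r sum a_n x^n and match x^{r+n}. The recurrence is
  D(n) a_n - 4 a_{n-1} = 0,  where D(n) = (r+n)(r+n-1) + (-1/3)(r+n) + (-4/3).
  a_n = 4 / D(n) * a_{n-1}.
Since the indicial polynomial factors as (r - r_1)(r - r_2), D(n) = (r_1 + n - r_1)(r_1 + n - r_2) = n(n + 8/3).
Evaluating step by step (a_0 = 1):
  n = 1: D(1) = 1(1 + 8/3) = 11/3; numerator = 4(1) = 4; a_1 = (4)/(11/3) = 12/11
  n = 2: D(2) = 2(2 + 8/3) = 28/3; numerator = 4(12/11) = 48/11; a_2 = (48/11)/(28/3) = 36/77
  n = 3: D(3) = 3(3 + 8/3) = 17; numerator = 4(36/77) = 144/77; a_3 = (144/77)/(17) = 144/1309
  n = 4: D(4) = 4(4 + 8/3) = 80/3; numerator = 4(144/1309) = 576/1309; a_4 = (576/1309)/(80/3) = 108/6545

r = 2; a_0 = 1; a_1 = 12/11; a_2 = 36/77; a_3 = 144/1309; a_4 = 108/6545


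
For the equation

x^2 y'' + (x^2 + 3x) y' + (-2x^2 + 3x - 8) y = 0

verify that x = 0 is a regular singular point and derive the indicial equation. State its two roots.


Divide by x^2 to reach normal form y'' + P_1(x) y' + P_2(x) y = 0 with P_1(x) = 1 + 3/x and P_2(x) = -2 + 3/x - 8/x^2.
x = 0 is a singular point because the y'-coefficient 1 + 3/x has a pole at x = 0 and the y-coefficient -2 + 3/x - 8/x^2 has a pole at x = 0.
It is a regular singular point because x P_1(x) = p(x) = x + 3 and x^2 P_2(x) = q(x) = -2x^2 + 3x - 8 are polynomials, hence analytic at x = 0.
p(0) = 3,  q(0) = -8.
Indicial equation: r(r-1) + p(0) r + q(0) = 0, i.e. r^2 + (p(0) - 1) r + q(0) = 0, i.e. r^2 + 2 r - 8 = 0.
Discriminant: (2)^2 - 4(-8) = 36, so r = (-2 ± 6)/2.
Solving: r_1 = 2, r_2 = -4.

indicial: r^2 + 2 r - 8 = 0; roots r_1 = 2, r_2 = -4


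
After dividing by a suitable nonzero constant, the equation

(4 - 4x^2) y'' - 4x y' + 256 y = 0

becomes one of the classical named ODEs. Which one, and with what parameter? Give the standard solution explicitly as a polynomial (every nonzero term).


All three coefficients share the factor 4; dividing through by 4 gives  (1 - x^2) y'' - x y' + 64 y = 0.
This matches the Chebyshev equation (1 - x^2) y'' - x y' + n^2 y = 0 (note the -x y' term, not -2x y') with n^2 = 64, so n = 8; the polynomial solution is T_8(x).
With y = sum_k a_k x^k, matching x^k gives (k+2)(k+1) a_{k+2} = (k^2 - n^2) a_k = (k - 8)(k + 8) a_k. The right side vanishes at k = 8, so the series with the parity of 8 terminates at degree 8.
Standard normalization: leading coefficient of T_n is 2^(n-1), so a_8 = 2^7 = 128. Work downward with a_k = (k+1)(k+2) a_{k+2} / ((k - 8)(k + 8)):
  a_6 = (7)(8)(128) / ((6 - 8)(6 + 8)) = 7168/(-28) = -256
  a_4 = (5)(6)(-256) / ((4 - 8)(4 + 8)) = -7680/(-48) = 160
  a_2 = (3)(4)(160) / ((2 - 8)(2 + 8)) = 1920/(-60) = -32
  a_0 = (1)(2)(-32) / ((0 - 8)(0 + 8)) = -64/(-64) = 1
Hence T_8(x) = 128 x^8 - 256 x^6 + 160 x^4 - 32 x^2 + 1.

T_8(x); series = 128 x^8 - 256 x^6 + 160 x^4 - 32 x^2 + 1


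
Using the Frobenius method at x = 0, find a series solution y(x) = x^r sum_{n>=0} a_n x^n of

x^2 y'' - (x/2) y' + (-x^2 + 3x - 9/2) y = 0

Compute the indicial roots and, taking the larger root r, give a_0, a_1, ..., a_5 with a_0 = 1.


Write in Frobenius form y'' + (p(x)/x) y' + (q(x)/x^2) y = 0:
  p(x) = -1/2,  q(x) = -x^2 + 3x - 9/2.
Indicial equation: r(r-1) + (-1/2) r + (-9/2) = 0 -> roots r_1 = 3, r_2 = -3/2.
Take r = r_1 = 3. Let y(x) = x^r sum_{n>=0} a_n x^n with a_0 = 1.
Substitute y = x^r sum a_n x^n and match x^{r+n}. The recurrence is
  D(n) a_n + 3 a_{n-1} - 1 a_{n-2} = 0,  where D(n) = (r+n)(r+n-1) + (-1/2)(r+n) + (-9/2).
  a_n = [-3 a_{n-1} + 1 a_{n-2}] / D(n).
Since the indicial polynomial factors as (r - r_1)(r - r_2), D(n) = (r_1 + n - r_1)(r_1 + n - r_2) = n(n + 9/2).
Evaluating step by step (a_0 = 1):
  n = 1: D(1) = 1(1 + 9/2) = 11/2; numerator = -3(1) = -3; a_1 = (-3)/(11/2) = -6/11
  n = 2: D(2) = 2(2 + 9/2) = 13; numerator = -3(-6/11) + 1(1) = 29/11; a_2 = (29/11)/(13) = 29/143
  n = 3: D(3) = 3(3 + 9/2) = 45/2; numerator = -3(29/143) + 1(-6/11) = -15/13; a_3 = (-15/13)/(45/2) = -2/39
  n = 4: D(4) = 4(4 + 9/2) = 34; numerator = -3(-2/39) + 1(29/143) = 51/143; a_4 = (51/143)/(34) = 3/286
  n = 5: D(5) = 5(5 + 9/2) = 95/2; numerator = -3(3/286) + 1(-2/39) = -71/858; a_5 = (-71/858)/(95/2) = -71/40755

r = 3; a_0 = 1; a_1 = -6/11; a_2 = 29/143; a_3 = -2/39; a_4 = 3/286; a_5 = -71/40755


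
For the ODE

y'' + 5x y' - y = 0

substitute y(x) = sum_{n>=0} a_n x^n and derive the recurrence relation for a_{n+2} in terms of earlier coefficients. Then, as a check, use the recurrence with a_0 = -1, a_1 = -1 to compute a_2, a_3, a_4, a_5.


Substitute y = sum_n a_n x^n.
y''(x) has coefficient (n+2)(n+1) a_{n+2} at x^n;
5 x y'(x) has coefficient 5 n a_n at x^n (shift);
-y(x) has coefficient -1 a_n at x^n.
Matching x^n: (n+2)(n+1) a_{n+2} + (5n - 1) a_n = 0.
Thus a_{n+2} = (-5n + 1) / ((n+1)(n+2)) * a_n.

Check with a_0 = -1, a_1 = -1 (apply the recurrence for n = 0, 1, 2, 3): a_0 = -1, a_1 = -1, a_2 = -1/2, a_3 = 2/3, a_4 = 3/8, a_5 = -7/15.

a_(n+2) = (-5n + 1) / ((n+1)(n+2)) * a_n; check: a_0 = -1, a_1 = -1, a_2 = -1/2, a_3 = 2/3, a_4 = 3/8, a_5 = -7/15


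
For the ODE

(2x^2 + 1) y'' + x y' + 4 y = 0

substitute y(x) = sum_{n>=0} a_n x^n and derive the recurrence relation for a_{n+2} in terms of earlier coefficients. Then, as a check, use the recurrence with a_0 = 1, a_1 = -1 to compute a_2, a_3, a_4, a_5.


Substitute y = sum_n a_n x^n.
(1 + 2 x^2) y'' contributes (n+2)(n+1) a_{n+2} + 2 n(n-1) a_n at x^n.
x y'(x) contributes n a_n at x^n.
4 y(x) contributes 4 a_n at x^n.
Matching x^n: (n+2)(n+1) a_{n+2} + (2 n(n-1) + n + 4) a_n = 0.
Thus a_{n+2} = (-2 n(n-1) - n - 4) / ((n+1)(n+2)) * a_n.

Check with a_0 = 1, a_1 = -1 (apply the recurrence for n = 0, 1, 2, 3): a_0 = 1, a_1 = -1, a_2 = -2, a_3 = 5/6, a_4 = 5/3, a_5 = -19/24.

a_(n+2) = (-2 n(n-1) - n - 4) / ((n+1)(n+2)) * a_n; check: a_0 = 1, a_1 = -1, a_2 = -2, a_3 = 5/6, a_4 = 5/3, a_5 = -19/24


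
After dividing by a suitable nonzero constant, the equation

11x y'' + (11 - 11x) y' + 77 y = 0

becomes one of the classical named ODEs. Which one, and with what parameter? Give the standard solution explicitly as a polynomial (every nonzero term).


All three coefficients share the factor 11; dividing through by 11 gives  x y'' + (1 - x) y' + 7 y = 0.
This matches the Laguerre equation x y'' + (1 - x) y' + n y = 0 with n = 7; the polynomial solution is L_7(x).
With y = sum_k a_k x^k, matching x^k gives (k+1)k a_{k+1} + (k+1) a_{k+1} - k a_k + n a_k = 0, i.e. (k+1)^2 a_{k+1} = (k - n) a_k = (k - 7) a_k. The right side vanishes at k = 7, so the series terminates at degree 7.
Standard normalization L_n(0) = 1 gives a_0 = 1. Work upward with a_{k+1} = (k - 7) a_k / (k+1)^2:
  a_1 = (0 - 7)(1) / 1^2 = -7/1 = -7
  a_2 = (1 - 7)(-7) / 2^2 = 42/4 = 21/2
  a_3 = (2 - 7)(21/2) / 3^2 = (-105/2)/9 = -35/6
  a_4 = (3 - 7)(-35/6) / 4^2 = (70/3)/16 = 35/24
  a_5 = (4 - 7)(35/24) / 5^2 = (-35/8)/25 = -7/40
  a_6 = (5 - 7)(-7/40) / 6^2 = (7/20)/36 = 7/720
  a_7 = (6 - 7)(7/720) / 7^2 = (-7/720)/49 = -1/5040
Hence L_7(x) = -x^7/5040 + 7 x^6/720 - 7 x^5/40 + 35 x^4/24 - 35 x^3/6 + 21 x^2/2 - 7 x + 1.

L_7(x); series = -x^7/5040 + 7 x^6/720 - 7 x^5/40 + 35 x^4/24 - 35 x^3/6 + 21 x^2/2 - 7 x + 1


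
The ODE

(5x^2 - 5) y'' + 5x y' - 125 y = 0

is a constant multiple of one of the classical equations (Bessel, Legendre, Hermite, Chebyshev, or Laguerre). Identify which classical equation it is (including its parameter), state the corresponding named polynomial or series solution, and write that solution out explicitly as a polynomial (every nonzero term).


All three coefficients share the factor -5; dividing through by -5 gives  (1 - x^2) y'' - x y' + 25 y = 0.
This matches the Chebyshev equation (1 - x^2) y'' - x y' + n^2 y = 0 (note the -x y' term, not -2x y') with n^2 = 25, so n = 5; the polynomial solution is T_5(x).
With y = sum_k a_k x^k, matching x^k gives (k+2)(k+1) a_{k+2} = (k^2 - n^2) a_k = (k - 5)(k + 5) a_k. The right side vanishes at k = 5, so the series with the parity of 5 terminates at degree 5.
Standard normalization: leading coefficient of T_n is 2^(n-1), so a_5 = 2^4 = 16. Work downward with a_k = (k+1)(k+2) a_{k+2} / ((k - 5)(k + 5)):
  a_3 = (4)(5)(16) / ((3 - 5)(3 + 5)) = 320/(-16) = -20
  a_1 = (2)(3)(-20) / ((1 - 5)(1 + 5)) = -120/(-24) = 5
Hence T_5(x) = 16 x^5 - 20 x^3 + 5 x.

T_5(x); series = 16 x^5 - 20 x^3 + 5 x


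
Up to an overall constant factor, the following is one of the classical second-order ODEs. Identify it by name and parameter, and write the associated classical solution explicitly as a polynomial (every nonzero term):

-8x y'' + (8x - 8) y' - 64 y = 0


All three coefficients share the factor -8; dividing through by -8 gives  x y'' + (1 - x) y' + 8 y = 0.
This matches the Laguerre equation x y'' + (1 - x) y' + n y = 0 with n = 8; the polynomial solution is L_8(x).
With y = sum_k a_k x^k, matching x^k gives (k+1)k a_{k+1} + (k+1) a_{k+1} - k a_k + n a_k = 0, i.e. (k+1)^2 a_{k+1} = (k - n) a_k = (k - 8) a_k. The right side vanishes at k = 8, so the series terminates at degree 8.
Standard normalization L_n(0) = 1 gives a_0 = 1. Work upward with a_{k+1} = (k - 8) a_k / (k+1)^2:
  a_1 = (0 - 8)(1) / 1^2 = -8/1 = -8
  a_2 = (1 - 8)(-8) / 2^2 = 56/4 = 14
  a_3 = (2 - 8)(14) / 3^2 = -84/9 = -28/3
  a_4 = (3 - 8)(-28/3) / 4^2 = (140/3)/16 = 35/12
  a_5 = (4 - 8)(35/12) / 5^2 = (-35/3)/25 = -7/15
  a_6 = (5 - 8)(-7/15) / 6^2 = (7/5)/36 = 7/180
  a_7 = (6 - 8)(7/180) / 7^2 = (-7/90)/49 = -1/630
  a_8 = (7 - 8)(-1/630) / 8^2 = (1/630)/64 = 1/40320
Hence L_8(x) = x^8/40320 - x^7/630 + 7 x^6/180 - 7 x^5/15 + 35 x^4/12 - 28 x^3/3 + 14 x^2 - 8 x + 1.

L_8(x); series = x^8/40320 - x^7/630 + 7 x^6/180 - 7 x^5/15 + 35 x^4/12 - 28 x^3/3 + 14 x^2 - 8 x + 1


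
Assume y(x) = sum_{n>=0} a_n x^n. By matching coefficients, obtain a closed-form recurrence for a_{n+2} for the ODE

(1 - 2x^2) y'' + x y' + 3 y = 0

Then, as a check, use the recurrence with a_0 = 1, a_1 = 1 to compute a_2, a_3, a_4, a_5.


Substitute y = sum_n a_n x^n.
(1 - 2 x^2) y'' contributes (n+2)(n+1) a_{n+2} - 2 n(n-1) a_n at x^n.
x y'(x) contributes n a_n at x^n.
3 y(x) contributes 3 a_n at x^n.
Matching x^n: (n+2)(n+1) a_{n+2} + (-2 n(n-1) + n + 3) a_n = 0.
Thus a_{n+2} = (2 n(n-1) - n - 3) / ((n+1)(n+2)) * a_n.

Check with a_0 = 1, a_1 = 1 (apply the recurrence for n = 0, 1, 2, 3): a_0 = 1, a_1 = 1, a_2 = -3/2, a_3 = -2/3, a_4 = 1/8, a_5 = -1/5.

a_(n+2) = (2 n(n-1) - n - 3) / ((n+1)(n+2)) * a_n; check: a_0 = 1, a_1 = 1, a_2 = -3/2, a_3 = -2/3, a_4 = 1/8, a_5 = -1/5


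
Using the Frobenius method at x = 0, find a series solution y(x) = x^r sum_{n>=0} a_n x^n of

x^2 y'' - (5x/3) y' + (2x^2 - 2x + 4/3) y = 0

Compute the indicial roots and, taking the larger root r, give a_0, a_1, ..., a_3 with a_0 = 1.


Write in Frobenius form y'' + (p(x)/x) y' + (q(x)/x^2) y = 0:
  p(x) = -5/3,  q(x) = 2x^2 - 2x + 4/3.
Indicial equation: r(r-1) + (-5/3) r + (4/3) = 0 -> roots r_1 = 2, r_2 = 2/3.
Take r = r_1 = 2. Let y(x) = x^r sum_{n>=0} a_n x^n with a_0 = 1.
Substitute y = x^r sum a_n x^n and match x^{r+n}. The recurrence is
  D(n) a_n - 2 a_{n-1} + 2 a_{n-2} = 0,  where D(n) = (r+n)(r+n-1) + (-5/3)(r+n) + (4/3).
  a_n = [2 a_{n-1} - 2 a_{n-2}] / D(n).
Since the indicial polynomial factors as (r - r_1)(r - r_2), D(n) = (r_1 + n - r_1)(r_1 + n - r_2) = n(n + 4/3).
Evaluating step by step (a_0 = 1):
  n = 1: D(1) = 1(1 + 4/3) = 7/3; numerator = 2(1) = 2; a_1 = (2)/(7/3) = 6/7
  n = 2: D(2) = 2(2 + 4/3) = 20/3; numerator = 2(6/7) - 2(1) = -2/7; a_2 = (-2/7)/(20/3) = -3/70
  n = 3: D(3) = 3(3 + 4/3) = 13; numerator = 2(-3/70) - 2(6/7) = -9/5; a_3 = (-9/5)/(13) = -9/65

r = 2; a_0 = 1; a_1 = 6/7; a_2 = -3/70; a_3 = -9/65


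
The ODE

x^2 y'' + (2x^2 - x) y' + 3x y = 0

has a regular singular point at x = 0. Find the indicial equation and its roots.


Divide by x^2 to reach normal form y'' + P_1(x) y' + P_2(x) y = 0 with P_1(x) = 2 - 1/x and P_2(x) = 3/x.
x = 0 is a singular point because the y'-coefficient 2 - 1/x has a pole at x = 0 and the y-coefficient 3/x has a pole at x = 0.
It is a regular singular point because x P_1(x) = p(x) = 2x - 1 and x^2 P_2(x) = q(x) = 3x are polynomials, hence analytic at x = 0.
p(0) = -1,  q(0) = 0.
Indicial equation: r(r-1) + p(0) r + q(0) = 0, i.e. r^2 + (p(0) - 1) r + q(0) = 0, i.e. r^2 - 2 r = 0.
Discriminant: (-2)^2 - 4(0) = 4, so r = (2 ± 2)/2.
Solving: r_1 = 2, r_2 = 0.

indicial: r^2 - 2 r = 0; roots r_1 = 2, r_2 = 0


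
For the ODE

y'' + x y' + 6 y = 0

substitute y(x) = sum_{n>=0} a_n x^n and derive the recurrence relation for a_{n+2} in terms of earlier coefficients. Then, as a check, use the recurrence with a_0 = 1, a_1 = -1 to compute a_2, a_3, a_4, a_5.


Substitute y = sum_n a_n x^n.
y''(x) has coefficient (n+2)(n+1) a_{n+2} at x^n;
x y'(x) has coefficient n a_n at x^n (shift);
6 y(x) has coefficient 6 a_n at x^n.
Matching x^n: (n+2)(n+1) a_{n+2} + (n + 6) a_n = 0.
Thus a_{n+2} = (-n - 6) / ((n+1)(n+2)) * a_n.

Check with a_0 = 1, a_1 = -1 (apply the recurrence for n = 0, 1, 2, 3): a_0 = 1, a_1 = -1, a_2 = -3, a_3 = 7/6, a_4 = 2, a_5 = -21/40.

a_(n+2) = (-n - 6) / ((n+1)(n+2)) * a_n; check: a_0 = 1, a_1 = -1, a_2 = -3, a_3 = 7/6, a_4 = 2, a_5 = -21/40


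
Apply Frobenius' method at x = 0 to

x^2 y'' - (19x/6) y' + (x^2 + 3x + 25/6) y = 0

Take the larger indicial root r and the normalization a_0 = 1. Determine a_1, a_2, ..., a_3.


Write in Frobenius form y'' + (p(x)/x) y' + (q(x)/x^2) y = 0:
  p(x) = -19/6,  q(x) = x^2 + 3x + 25/6.
Indicial equation: r(r-1) + (-19/6) r + (25/6) = 0 -> roots r_1 = 5/2, r_2 = 5/3.
Take r = r_1 = 5/2. Let y(x) = x^r sum_{n>=0} a_n x^n with a_0 = 1.
Substitute y = x^r sum a_n x^n and match x^{r+n}. The recurrence is
  D(n) a_n + 3 a_{n-1} + 1 a_{n-2} = 0,  where D(n) = (r+n)(r+n-1) + (-19/6)(r+n) + (25/6).
  a_n = [-3 a_{n-1} - 1 a_{n-2}] / D(n).
Since the indicial polynomial factors as (r - r_1)(r - r_2), D(n) = (r_1 + n - r_1)(r_1 + n - r_2) = n(n + 5/6).
Evaluating step by step (a_0 = 1):
  n = 1: D(1) = 1(1 + 5/6) = 11/6; numerator = -3(1) = -3; a_1 = (-3)/(11/6) = -18/11
  n = 2: D(2) = 2(2 + 5/6) = 17/3; numerator = -3(-18/11) - 1(1) = 43/11; a_2 = (43/11)/(17/3) = 129/187
  n = 3: D(3) = 3(3 + 5/6) = 23/2; numerator = -3(129/187) - 1(-18/11) = -81/187; a_3 = (-81/187)/(23/2) = -162/4301

r = 5/2; a_0 = 1; a_1 = -18/11; a_2 = 129/187; a_3 = -162/4301


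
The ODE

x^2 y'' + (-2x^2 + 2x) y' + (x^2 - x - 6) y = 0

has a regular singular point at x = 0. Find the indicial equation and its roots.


Divide by x^2 to reach normal form y'' + P_1(x) y' + P_2(x) y = 0 with P_1(x) = -2 + 2/x and P_2(x) = 1 - 1/x - 6/x^2.
x = 0 is a singular point because the y'-coefficient -2 + 2/x has a pole at x = 0 and the y-coefficient 1 - 1/x - 6/x^2 has a pole at x = 0.
It is a regular singular point because x P_1(x) = p(x) = 2 - 2x and x^2 P_2(x) = q(x) = x^2 - x - 6 are polynomials, hence analytic at x = 0.
p(0) = 2,  q(0) = -6.
Indicial equation: r(r-1) + p(0) r + q(0) = 0, i.e. r^2 + (p(0) - 1) r + q(0) = 0, i.e. r^2 + 1 r - 6 = 0.
Discriminant: (1)^2 - 4(-6) = 25, so r = (-1 ± 5)/2.
Solving: r_1 = 2, r_2 = -3.

indicial: r^2 + 1 r - 6 = 0; roots r_1 = 2, r_2 = -3


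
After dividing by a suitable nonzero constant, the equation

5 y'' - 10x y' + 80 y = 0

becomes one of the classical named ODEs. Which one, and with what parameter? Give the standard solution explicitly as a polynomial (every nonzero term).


All three coefficients share the factor 5; dividing through by 5 gives  y'' - 2x y' + 16 y = 0.
This matches the Hermite equation y'' - 2x y' + 2n y = 0 with 2n = 16, so n = 8; the polynomial solution is H_8(x).
With y = sum_k a_k x^k, matching x^k gives (k+2)(k+1) a_{k+2} = 2(k - n) a_k = 2(k - 8) a_k. The right side vanishes at k = 8, so the series with the parity of 8 terminates at degree 8.
Standard normalization: leading coefficient of H_n is 2^n, so a_8 = 2^8 = 256. Work downward with a_k = (k+1)(k+2) a_{k+2} / (2(k - n)):
  a_6 = (7)(8)(256) / (2(6 - 8)) = 14336/(-4) = -3584
  a_4 = (5)(6)(-3584) / (2(4 - 8)) = -107520/(-8) = 13440
  a_2 = (3)(4)(13440) / (2(2 - 8)) = 161280/(-12) = -13440
  a_0 = (1)(2)(-13440) / (2(0 - 8)) = -26880/(-16) = 1680
Hence H_8(x) = 256 x^8 - 3584 x^6 + 13440 x^4 - 13440 x^2 + 1680.

H_8(x); series = 256 x^8 - 3584 x^6 + 13440 x^4 - 13440 x^2 + 1680


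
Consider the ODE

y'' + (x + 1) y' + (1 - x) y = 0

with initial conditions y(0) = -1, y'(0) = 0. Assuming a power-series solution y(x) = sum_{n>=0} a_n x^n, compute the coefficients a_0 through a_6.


Ansatz: y(x) = sum_{n>=0} a_n x^n, so y'(x) = sum_{n>=1} n a_n x^(n-1) and y''(x) = sum_{n>=2} n(n-1) a_n x^(n-2).
Substitute into P(x) y'' + Q(x) y' + R(x) y = 0 with P(x) = 1, Q(x) = x + 1, R(x) = 1 - x, and match powers of x.
Initial conditions: a_0 = -1, a_1 = 0.
Setting the coefficient of each power of x to zero and solving order by order (substituting the coefficients already found):
  x^0: 2 a_2 + a_1 + a_0 = 0  ->  2 a_2 = -a_1 - a_0 = 1  ->  a_2 = 1/2
  x^1: 6 a_3 + 2 a_2 + 2 a_1 - a_0 = 0  ->  6 a_3 = -2 a_2 - 2 a_1 + a_0 = -2  ->  a_3 = -1/3
  x^2: 12 a_4 + 3 a_3 + 3 a_2 - a_1 = 0  ->  12 a_4 = -3 a_3 - 3 a_2 + a_1 = -1/2  ->  a_4 = -1/24
  x^3: 20 a_5 + 4 a_4 + 4 a_3 - a_2 = 0  ->  20 a_5 = -4 a_4 - 4 a_3 + a_2 = 2  ->  a_5 = 1/10
  x^4: 30 a_6 + 5 a_5 + 5 a_4 - a_3 = 0  ->  30 a_6 = -5 a_5 - 5 a_4 + a_3 = -5/8  ->  a_6 = -1/48
Truncated series: y(x) = -1 + (1/2) x^2 - (1/3) x^3 - (1/24) x^4 + (1/10) x^5 - (1/48) x^6 + O(x^7).

a_0 = -1; a_1 = 0; a_2 = 1/2; a_3 = -1/3; a_4 = -1/24; a_5 = 1/10; a_6 = -1/48


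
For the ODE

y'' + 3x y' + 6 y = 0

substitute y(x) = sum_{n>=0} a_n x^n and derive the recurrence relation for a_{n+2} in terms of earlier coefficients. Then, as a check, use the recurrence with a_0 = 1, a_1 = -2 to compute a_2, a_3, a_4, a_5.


Substitute y = sum_n a_n x^n.
y''(x) has coefficient (n+2)(n+1) a_{n+2} at x^n;
3 x y'(x) has coefficient 3 n a_n at x^n (shift);
6 y(x) has coefficient 6 a_n at x^n.
Matching x^n: (n+2)(n+1) a_{n+2} + (3n + 6) a_n = 0.
Thus a_{n+2} = (-3n - 6) / ((n+1)(n+2)) * a_n.

Check with a_0 = 1, a_1 = -2 (apply the recurrence for n = 0, 1, 2, 3): a_0 = 1, a_1 = -2, a_2 = -3, a_3 = 3, a_4 = 3, a_5 = -9/4.

a_(n+2) = (-3n - 6) / ((n+1)(n+2)) * a_n; check: a_0 = 1, a_1 = -2, a_2 = -3, a_3 = 3, a_4 = 3, a_5 = -9/4


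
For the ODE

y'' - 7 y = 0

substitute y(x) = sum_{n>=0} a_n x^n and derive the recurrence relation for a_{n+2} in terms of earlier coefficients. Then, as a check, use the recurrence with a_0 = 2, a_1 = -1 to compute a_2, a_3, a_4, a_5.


Substitute y = sum_n a_n x^n into y'' + (const) y = 0.
y''(x) = sum_{n>=0} (n+2)(n+1) a_{n+2} x^n.
The ODE becomes sum_n [(n+2)(n+1) a_{n+2} - 7 a_n] x^n = 0.
Setting each coefficient to zero gives the recurrence:
  (n+2)(n+1) a_{n+2} - 7 a_n = 0,
  a_{n+2} = 7 / ((n+1)(n+2)) a_n.

Check with a_0 = 2, a_1 = -1 (apply the recurrence for n = 0, 1, 2, 3): a_0 = 2, a_1 = -1, a_2 = 7, a_3 = -7/6, a_4 = 49/12, a_5 = -49/120.

a_{n+2} = 7/((n+1)(n+2)) * a_n; check: a_0 = 2, a_1 = -1, a_2 = 7, a_3 = -7/6, a_4 = 49/12, a_5 = -49/120


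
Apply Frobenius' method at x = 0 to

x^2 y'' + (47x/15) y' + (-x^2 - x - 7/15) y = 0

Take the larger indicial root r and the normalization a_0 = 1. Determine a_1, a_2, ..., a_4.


Write in Frobenius form y'' + (p(x)/x) y' + (q(x)/x^2) y = 0:
  p(x) = 47/15,  q(x) = -x^2 - x - 7/15.
Indicial equation: r(r-1) + (47/15) r + (-7/15) = 0 -> roots r_1 = 1/5, r_2 = -7/3.
Take r = r_1 = 1/5. Let y(x) = x^r sum_{n>=0} a_n x^n with a_0 = 1.
Substitute y = x^r sum a_n x^n and match x^{r+n}. The recurrence is
  D(n) a_n - 1 a_{n-1} - 1 a_{n-2} = 0,  where D(n) = (r+n)(r+n-1) + (47/15)(r+n) + (-7/15).
  a_n = [1 a_{n-1} + 1 a_{n-2}] / D(n).
Since the indicial polynomial factors as (r - r_1)(r - r_2), D(n) = (r_1 + n - r_1)(r_1 + n - r_2) = n(n + 38/15).
Evaluating step by step (a_0 = 1):
  n = 1: D(1) = 1(1 + 38/15) = 53/15; numerator = 1(1) = 1; a_1 = (1)/(53/15) = 15/53
  n = 2: D(2) = 2(2 + 38/15) = 136/15; numerator = 1(15/53) + 1(1) = 68/53; a_2 = (68/53)/(136/15) = 15/106
  n = 3: D(3) = 3(3 + 38/15) = 83/5; numerator = 1(15/106) + 1(15/53) = 45/106; a_3 = (45/106)/(83/5) = 225/8798
  n = 4: D(4) = 4(4 + 38/15) = 392/15; numerator = 1(225/8798) + 1(15/106) = 735/4399; a_4 = (735/4399)/(392/15) = 225/35192

r = 1/5; a_0 = 1; a_1 = 15/53; a_2 = 15/106; a_3 = 225/8798; a_4 = 225/35192


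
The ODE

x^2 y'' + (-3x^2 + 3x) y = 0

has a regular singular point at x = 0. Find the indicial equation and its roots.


Divide by x^2 to reach normal form y'' + P_1(x) y' + P_2(x) y = 0 with P_1(x) = 0 and P_2(x) = -3 + 3/x.
x = 0 is a singular point because the y-coefficient -3 + 3/x has a pole at x = 0.
It is a regular singular point because x P_1(x) = p(x) = 0 and x^2 P_2(x) = q(x) = -3x^2 + 3x are polynomials, hence analytic at x = 0.
p(0) = 0,  q(0) = 0.
Indicial equation: r(r-1) + p(0) r + q(0) = 0, i.e. r^2 + (p(0) - 1) r + q(0) = 0, i.e. r^2 - 1 r = 0.
Discriminant: (-1)^2 - 4(0) = 1, so r = (1 ± 1)/2.
Solving: r_1 = 1, r_2 = 0.

indicial: r^2 - 1 r = 0; roots r_1 = 1, r_2 = 0


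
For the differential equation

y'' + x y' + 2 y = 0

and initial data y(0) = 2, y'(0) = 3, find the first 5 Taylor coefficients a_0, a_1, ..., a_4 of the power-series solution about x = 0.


Ansatz: y(x) = sum_{n>=0} a_n x^n, so y'(x) = sum_{n>=1} n a_n x^(n-1) and y''(x) = sum_{n>=2} n(n-1) a_n x^(n-2).
Substitute into P(x) y'' + Q(x) y' + R(x) y = 0 with P(x) = 1, Q(x) = x, R(x) = 2, and match powers of x.
Initial conditions: a_0 = 2, a_1 = 3.
Setting the coefficient of each power of x to zero and solving order by order (substituting the coefficients already found):
  x^0: 2 a_2 + 2 a_0 = 0  ->  2 a_2 = -2 a_0 = -4  ->  a_2 = -2
  x^1: 6 a_3 + 3 a_1 = 0  ->  6 a_3 = -3 a_1 = -9  ->  a_3 = -3/2
  x^2: 12 a_4 + 4 a_2 = 0  ->  12 a_4 = -4 a_2 = 8  ->  a_4 = 2/3
Truncated series: y(x) = 2 + 3 x - 2 x^2 - (3/2) x^3 + (2/3) x^4 + O(x^5).

a_0 = 2; a_1 = 3; a_2 = -2; a_3 = -3/2; a_4 = 2/3


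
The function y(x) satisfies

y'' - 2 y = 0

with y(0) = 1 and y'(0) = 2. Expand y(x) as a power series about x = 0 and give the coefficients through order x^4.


Ansatz: y(x) = sum_{n>=0} a_n x^n, so y'(x) = sum_{n>=1} n a_n x^(n-1) and y''(x) = sum_{n>=2} n(n-1) a_n x^(n-2).
Substitute into P(x) y'' + Q(x) y' + R(x) y = 0 with P(x) = 1, Q(x) = 0, R(x) = -2, and match powers of x.
Initial conditions: a_0 = 1, a_1 = 2.
Setting the coefficient of each power of x to zero and solving order by order (substituting the coefficients already found):
  x^0: 2 a_2 - 2 a_0 = 0  ->  2 a_2 = 2 a_0 = 2  ->  a_2 = 1
  x^1: 6 a_3 - 2 a_1 = 0  ->  6 a_3 = 2 a_1 = 4  ->  a_3 = 2/3
  x^2: 12 a_4 - 2 a_2 = 0  ->  12 a_4 = 2 a_2 = 2  ->  a_4 = 1/6
Truncated series: y(x) = 1 + 2 x + x^2 + (2/3) x^3 + (1/6) x^4 + O(x^5).

a_0 = 1; a_1 = 2; a_2 = 1; a_3 = 2/3; a_4 = 1/6


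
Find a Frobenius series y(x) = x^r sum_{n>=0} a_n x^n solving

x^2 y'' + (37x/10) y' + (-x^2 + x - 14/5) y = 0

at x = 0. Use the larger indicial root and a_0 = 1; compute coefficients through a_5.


Write in Frobenius form y'' + (p(x)/x) y' + (q(x)/x^2) y = 0:
  p(x) = 37/10,  q(x) = -x^2 + x - 14/5.
Indicial equation: r(r-1) + (37/10) r + (-14/5) = 0 -> roots r_1 = 4/5, r_2 = -7/2.
Take r = r_1 = 4/5. Let y(x) = x^r sum_{n>=0} a_n x^n with a_0 = 1.
Substitute y = x^r sum a_n x^n and match x^{r+n}. The recurrence is
  D(n) a_n + 1 a_{n-1} - 1 a_{n-2} = 0,  where D(n) = (r+n)(r+n-1) + (37/10)(r+n) + (-14/5).
  a_n = [-1 a_{n-1} + 1 a_{n-2}] / D(n).
Since the indicial polynomial factors as (r - r_1)(r - r_2), D(n) = (r_1 + n - r_1)(r_1 + n - r_2) = n(n + 43/10).
Evaluating step by step (a_0 = 1):
  n = 1: D(1) = 1(1 + 43/10) = 53/10; numerator = -1(1) = -1; a_1 = (-1)/(53/10) = -10/53
  n = 2: D(2) = 2(2 + 43/10) = 63/5; numerator = -1(-10/53) + 1(1) = 63/53; a_2 = (63/53)/(63/5) = 5/53
  n = 3: D(3) = 3(3 + 43/10) = 219/10; numerator = -1(5/53) + 1(-10/53) = -15/53; a_3 = (-15/53)/(219/10) = -50/3869
  n = 4: D(4) = 4(4 + 43/10) = 166/5; numerator = -1(-50/3869) + 1(5/53) = 415/3869; a_4 = (415/3869)/(166/5) = 25/7738
  n = 5: D(5) = 5(5 + 43/10) = 93/2; numerator = -1(25/7738) + 1(-50/3869) = -125/7738; a_5 = (-125/7738)/(93/2) = -125/359817

r = 4/5; a_0 = 1; a_1 = -10/53; a_2 = 5/53; a_3 = -50/3869; a_4 = 25/7738; a_5 = -125/359817


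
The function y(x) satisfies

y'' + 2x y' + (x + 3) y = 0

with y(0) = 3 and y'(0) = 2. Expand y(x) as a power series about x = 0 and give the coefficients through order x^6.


Ansatz: y(x) = sum_{n>=0} a_n x^n, so y'(x) = sum_{n>=1} n a_n x^(n-1) and y''(x) = sum_{n>=2} n(n-1) a_n x^(n-2).
Substitute into P(x) y'' + Q(x) y' + R(x) y = 0 with P(x) = 1, Q(x) = 2x, R(x) = x + 3, and match powers of x.
Initial conditions: a_0 = 3, a_1 = 2.
Setting the coefficient of each power of x to zero and solving order by order (substituting the coefficients already found):
  x^0: 2 a_2 + 3 a_0 = 0  ->  2 a_2 = -3 a_0 = -9  ->  a_2 = -9/2
  x^1: 6 a_3 + 5 a_1 + a_0 = 0  ->  6 a_3 = -5 a_1 - a_0 = -13  ->  a_3 = -13/6
  x^2: 12 a_4 + 7 a_2 + a_1 = 0  ->  12 a_4 = -7 a_2 - a_1 = 59/2  ->  a_4 = 59/24
  x^3: 20 a_5 + 9 a_3 + a_2 = 0  ->  20 a_5 = -9 a_3 - a_2 = 24  ->  a_5 = 6/5
  x^4: 30 a_6 + 11 a_4 + a_3 = 0  ->  30 a_6 = -11 a_4 - a_3 = -199/8  ->  a_6 = -199/240
Truncated series: y(x) = 3 + 2 x - (9/2) x^2 - (13/6) x^3 + (59/24) x^4 + (6/5) x^5 - (199/240) x^6 + O(x^7).

a_0 = 3; a_1 = 2; a_2 = -9/2; a_3 = -13/6; a_4 = 59/24; a_5 = 6/5; a_6 = -199/240


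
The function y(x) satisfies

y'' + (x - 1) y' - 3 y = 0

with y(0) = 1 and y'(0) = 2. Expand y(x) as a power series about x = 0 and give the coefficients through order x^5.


Ansatz: y(x) = sum_{n>=0} a_n x^n, so y'(x) = sum_{n>=1} n a_n x^(n-1) and y''(x) = sum_{n>=2} n(n-1) a_n x^(n-2).
Substitute into P(x) y'' + Q(x) y' + R(x) y = 0 with P(x) = 1, Q(x) = x - 1, R(x) = -3, and match powers of x.
Initial conditions: a_0 = 1, a_1 = 2.
Setting the coefficient of each power of x to zero and solving order by order (substituting the coefficients already found):
  x^0: 2 a_2 - a_1 - 3 a_0 = 0  ->  2 a_2 = a_1 + 3 a_0 = 5  ->  a_2 = 5/2
  x^1: 6 a_3 - 2 a_2 - 2 a_1 = 0  ->  6 a_3 = 2 a_2 + 2 a_1 = 9  ->  a_3 = 3/2
  x^2: 12 a_4 - 3 a_3 - a_2 = 0  ->  12 a_4 = 3 a_3 + a_2 = 7  ->  a_4 = 7/12
  x^3: 20 a_5 - 4 a_4 = 0  ->  20 a_5 = 4 a_4 = 7/3  ->  a_5 = 7/60
Truncated series: y(x) = 1 + 2 x + (5/2) x^2 + (3/2) x^3 + (7/12) x^4 + (7/60) x^5 + O(x^6).

a_0 = 1; a_1 = 2; a_2 = 5/2; a_3 = 3/2; a_4 = 7/12; a_5 = 7/60


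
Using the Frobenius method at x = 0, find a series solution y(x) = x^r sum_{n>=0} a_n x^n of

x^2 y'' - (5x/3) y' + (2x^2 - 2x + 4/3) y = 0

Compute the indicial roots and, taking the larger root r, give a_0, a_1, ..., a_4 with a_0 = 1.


Write in Frobenius form y'' + (p(x)/x) y' + (q(x)/x^2) y = 0:
  p(x) = -5/3,  q(x) = 2x^2 - 2x + 4/3.
Indicial equation: r(r-1) + (-5/3) r + (4/3) = 0 -> roots r_1 = 2, r_2 = 2/3.
Take r = r_1 = 2. Let y(x) = x^r sum_{n>=0} a_n x^n with a_0 = 1.
Substitute y = x^r sum a_n x^n and match x^{r+n}. The recurrence is
  D(n) a_n - 2 a_{n-1} + 2 a_{n-2} = 0,  where D(n) = (r+n)(r+n-1) + (-5/3)(r+n) + (4/3).
  a_n = [2 a_{n-1} - 2 a_{n-2}] / D(n).
Since the indicial polynomial factors as (r - r_1)(r - r_2), D(n) = (r_1 + n - r_1)(r_1 + n - r_2) = n(n + 4/3).
Evaluating step by step (a_0 = 1):
  n = 1: D(1) = 1(1 + 4/3) = 7/3; numerator = 2(1) = 2; a_1 = (2)/(7/3) = 6/7
  n = 2: D(2) = 2(2 + 4/3) = 20/3; numerator = 2(6/7) - 2(1) = -2/7; a_2 = (-2/7)/(20/3) = -3/70
  n = 3: D(3) = 3(3 + 4/3) = 13; numerator = 2(-3/70) - 2(6/7) = -9/5; a_3 = (-9/5)/(13) = -9/65
  n = 4: D(4) = 4(4 + 4/3) = 64/3; numerator = 2(-9/65) - 2(-3/70) = -87/455; a_4 = (-87/455)/(64/3) = -261/29120

r = 2; a_0 = 1; a_1 = 6/7; a_2 = -3/70; a_3 = -9/65; a_4 = -261/29120


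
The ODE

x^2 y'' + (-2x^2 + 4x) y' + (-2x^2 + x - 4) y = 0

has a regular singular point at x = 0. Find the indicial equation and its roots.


Divide by x^2 to reach normal form y'' + P_1(x) y' + P_2(x) y = 0 with P_1(x) = -2 + 4/x and P_2(x) = -2 + 1/x - 4/x^2.
x = 0 is a singular point because the y'-coefficient -2 + 4/x has a pole at x = 0 and the y-coefficient -2 + 1/x - 4/x^2 has a pole at x = 0.
It is a regular singular point because x P_1(x) = p(x) = 4 - 2x and x^2 P_2(x) = q(x) = -2x^2 + x - 4 are polynomials, hence analytic at x = 0.
p(0) = 4,  q(0) = -4.
Indicial equation: r(r-1) + p(0) r + q(0) = 0, i.e. r^2 + (p(0) - 1) r + q(0) = 0, i.e. r^2 + 3 r - 4 = 0.
Discriminant: (3)^2 - 4(-4) = 25, so r = (-3 ± 5)/2.
Solving: r_1 = 1, r_2 = -4.

indicial: r^2 + 3 r - 4 = 0; roots r_1 = 1, r_2 = -4


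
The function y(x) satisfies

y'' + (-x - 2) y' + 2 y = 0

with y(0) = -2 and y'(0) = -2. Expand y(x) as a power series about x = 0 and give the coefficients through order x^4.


Ansatz: y(x) = sum_{n>=0} a_n x^n, so y'(x) = sum_{n>=1} n a_n x^(n-1) and y''(x) = sum_{n>=2} n(n-1) a_n x^(n-2).
Substitute into P(x) y'' + Q(x) y' + R(x) y = 0 with P(x) = 1, Q(x) = -x - 2, R(x) = 2, and match powers of x.
Initial conditions: a_0 = -2, a_1 = -2.
Setting the coefficient of each power of x to zero and solving order by order (substituting the coefficients already found):
  x^0: 2 a_2 - 2 a_1 + 2 a_0 = 0  ->  2 a_2 = 2 a_1 - 2 a_0 = 0  ->  a_2 = 0
  x^1: 6 a_3 - 4 a_2 + a_1 = 0  ->  6 a_3 = 4 a_2 - a_1 = 2  ->  a_3 = 1/3
  x^2: 12 a_4 - 6 a_3 = 0  ->  12 a_4 = 6 a_3 = 2  ->  a_4 = 1/6
Truncated series: y(x) = -2 - 2 x + (1/3) x^3 + (1/6) x^4 + O(x^5).

a_0 = -2; a_1 = -2; a_2 = 0; a_3 = 1/3; a_4 = 1/6


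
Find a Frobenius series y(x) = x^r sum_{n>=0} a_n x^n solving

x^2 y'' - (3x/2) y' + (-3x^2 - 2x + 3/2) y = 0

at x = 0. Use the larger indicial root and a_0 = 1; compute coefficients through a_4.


Write in Frobenius form y'' + (p(x)/x) y' + (q(x)/x^2) y = 0:
  p(x) = -3/2,  q(x) = -3x^2 - 2x + 3/2.
Indicial equation: r(r-1) + (-3/2) r + (3/2) = 0 -> roots r_1 = 3/2, r_2 = 1.
Take r = r_1 = 3/2. Let y(x) = x^r sum_{n>=0} a_n x^n with a_0 = 1.
Substitute y = x^r sum a_n x^n and match x^{r+n}. The recurrence is
  D(n) a_n - 2 a_{n-1} - 3 a_{n-2} = 0,  where D(n) = (r+n)(r+n-1) + (-3/2)(r+n) + (3/2).
  a_n = [2 a_{n-1} + 3 a_{n-2}] / D(n).
Since the indicial polynomial factors as (r - r_1)(r - r_2), D(n) = (r_1 + n - r_1)(r_1 + n - r_2) = n(n + 1/2).
Evaluating step by step (a_0 = 1):
  n = 1: D(1) = 1(1 + 1/2) = 3/2; numerator = 2(1) = 2; a_1 = (2)/(3/2) = 4/3
  n = 2: D(2) = 2(2 + 1/2) = 5; numerator = 2(4/3) + 3(1) = 17/3; a_2 = (17/3)/(5) = 17/15
  n = 3: D(3) = 3(3 + 1/2) = 21/2; numerator = 2(17/15) + 3(4/3) = 94/15; a_3 = (94/15)/(21/2) = 188/315
  n = 4: D(4) = 4(4 + 1/2) = 18; numerator = 2(188/315) + 3(17/15) = 1447/315; a_4 = (1447/315)/(18) = 1447/5670

r = 3/2; a_0 = 1; a_1 = 4/3; a_2 = 17/15; a_3 = 188/315; a_4 = 1447/5670


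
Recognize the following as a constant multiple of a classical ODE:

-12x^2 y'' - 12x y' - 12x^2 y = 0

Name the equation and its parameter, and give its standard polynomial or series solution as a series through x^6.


All three coefficients share the factor -12; dividing through by -12 gives  x^2 y'' + x y' + x^2 y = 0.
This matches the Bessel equation x^2 y'' + x y' + (x^2 - nu^2) y = 0 with nu^2 = 0, so nu = 0; the solution bounded at x = 0 is J_0(x).
Frobenius at x = 0: indicial roots ±nu; for r = nu the recurrence k(k + 2nu) c_k = -c_{k-2} gives the standard series J_nu(x) = sum_{k>=0} (-1)^k / (k! (k+nu)!) (x/2)^(2k+nu). Evaluate the first 4 terms:
  k = 0: (-1)^0 / (0! * 0! * 2^0) x^0 = 1/(1*1*1) x^0 = (1) x^0
  k = 1: (-1)^1 / (1! * 1! * 2^2) x^2 = -1/(1*1*4) x^2 = (-1/4) x^2
  k = 2: (-1)^2 / (2! * 2! * 2^4) x^4 = 1/(2*2*16) x^4 = (1/64) x^4
  k = 3: (-1)^3 / (3! * 3! * 2^6) x^6 = -1/(6*6*64) x^6 = (-1/2304) x^6
Hence J_0(x) = -x^6/2304 + x^4/64 - x^2/4 + 1 + ....

J_0(x); series = -x^6/2304 + x^4/64 - x^2/4 + 1


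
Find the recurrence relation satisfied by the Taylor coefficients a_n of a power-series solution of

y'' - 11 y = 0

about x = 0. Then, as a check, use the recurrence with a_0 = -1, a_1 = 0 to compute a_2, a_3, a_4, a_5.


Substitute y = sum_n a_n x^n into y'' + (const) y = 0.
y''(x) = sum_{n>=0} (n+2)(n+1) a_{n+2} x^n.
The ODE becomes sum_n [(n+2)(n+1) a_{n+2} - 11 a_n] x^n = 0.
Setting each coefficient to zero gives the recurrence:
  (n+2)(n+1) a_{n+2} - 11 a_n = 0,
  a_{n+2} = 11 / ((n+1)(n+2)) a_n.

Check with a_0 = -1, a_1 = 0 (apply the recurrence for n = 0, 1, 2, 3): a_0 = -1, a_1 = 0, a_2 = -11/2, a_3 = 0, a_4 = -121/24, a_5 = 0.

a_{n+2} = 11/((n+1)(n+2)) * a_n; check: a_0 = -1, a_1 = 0, a_2 = -11/2, a_3 = 0, a_4 = -121/24, a_5 = 0


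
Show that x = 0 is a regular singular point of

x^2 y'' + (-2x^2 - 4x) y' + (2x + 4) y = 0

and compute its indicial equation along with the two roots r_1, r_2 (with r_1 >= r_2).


Divide by x^2 to reach normal form y'' + P_1(x) y' + P_2(x) y = 0 with P_1(x) = -2 - 4/x and P_2(x) = 2/x + 4/x^2.
x = 0 is a singular point because the y'-coefficient -2 - 4/x has a pole at x = 0 and the y-coefficient 2/x + 4/x^2 has a pole at x = 0.
It is a regular singular point because x P_1(x) = p(x) = -2x - 4 and x^2 P_2(x) = q(x) = 2x + 4 are polynomials, hence analytic at x = 0.
p(0) = -4,  q(0) = 4.
Indicial equation: r(r-1) + p(0) r + q(0) = 0, i.e. r^2 + (p(0) - 1) r + q(0) = 0, i.e. r^2 - 5 r + 4 = 0.
Discriminant: (-5)^2 - 4(4) = 9, so r = (5 ± 3)/2.
Solving: r_1 = 4, r_2 = 1.

indicial: r^2 - 5 r + 4 = 0; roots r_1 = 4, r_2 = 1


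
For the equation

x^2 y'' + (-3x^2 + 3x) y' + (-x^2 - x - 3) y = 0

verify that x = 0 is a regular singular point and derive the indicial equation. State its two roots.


Divide by x^2 to reach normal form y'' + P_1(x) y' + P_2(x) y = 0 with P_1(x) = -3 + 3/x and P_2(x) = -1 - 1/x - 3/x^2.
x = 0 is a singular point because the y'-coefficient -3 + 3/x has a pole at x = 0 and the y-coefficient -1 - 1/x - 3/x^2 has a pole at x = 0.
It is a regular singular point because x P_1(x) = p(x) = 3 - 3x and x^2 P_2(x) = q(x) = -x^2 - x - 3 are polynomials, hence analytic at x = 0.
p(0) = 3,  q(0) = -3.
Indicial equation: r(r-1) + p(0) r + q(0) = 0, i.e. r^2 + (p(0) - 1) r + q(0) = 0, i.e. r^2 + 2 r - 3 = 0.
Discriminant: (2)^2 - 4(-3) = 16, so r = (-2 ± 4)/2.
Solving: r_1 = 1, r_2 = -3.

indicial: r^2 + 2 r - 3 = 0; roots r_1 = 1, r_2 = -3


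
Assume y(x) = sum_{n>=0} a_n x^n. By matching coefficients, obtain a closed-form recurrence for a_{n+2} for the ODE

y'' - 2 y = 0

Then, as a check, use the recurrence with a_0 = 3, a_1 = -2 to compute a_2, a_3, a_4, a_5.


Substitute y = sum_n a_n x^n into y'' + (const) y = 0.
y''(x) = sum_{n>=0} (n+2)(n+1) a_{n+2} x^n.
The ODE becomes sum_n [(n+2)(n+1) a_{n+2} - 2 a_n] x^n = 0.
Setting each coefficient to zero gives the recurrence:
  (n+2)(n+1) a_{n+2} - 2 a_n = 0,
  a_{n+2} = 2 / ((n+1)(n+2)) a_n.

Check with a_0 = 3, a_1 = -2 (apply the recurrence for n = 0, 1, 2, 3): a_0 = 3, a_1 = -2, a_2 = 3, a_3 = -2/3, a_4 = 1/2, a_5 = -1/15.

a_{n+2} = 2/((n+1)(n+2)) * a_n; check: a_0 = 3, a_1 = -2, a_2 = 3, a_3 = -2/3, a_4 = 1/2, a_5 = -1/15


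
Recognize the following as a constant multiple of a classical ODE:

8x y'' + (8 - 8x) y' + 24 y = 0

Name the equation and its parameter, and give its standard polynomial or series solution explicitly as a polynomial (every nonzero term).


All three coefficients share the factor 8; dividing through by 8 gives  x y'' + (1 - x) y' + 3 y = 0.
This matches the Laguerre equation x y'' + (1 - x) y' + n y = 0 with n = 3; the polynomial solution is L_3(x).
With y = sum_k a_k x^k, matching x^k gives (k+1)k a_{k+1} + (k+1) a_{k+1} - k a_k + n a_k = 0, i.e. (k+1)^2 a_{k+1} = (k - n) a_k = (k - 3) a_k. The right side vanishes at k = 3, so the series terminates at degree 3.
Standard normalization L_n(0) = 1 gives a_0 = 1. Work upward with a_{k+1} = (k - 3) a_k / (k+1)^2:
  a_1 = (0 - 3)(1) / 1^2 = -3/1 = -3
  a_2 = (1 - 3)(-3) / 2^2 = 6/4 = 3/2
  a_3 = (2 - 3)(3/2) / 3^2 = (-3/2)/9 = -1/6
Hence L_3(x) = -x^3/6 + 3 x^2/2 - 3 x + 1.

L_3(x); series = -x^3/6 + 3 x^2/2 - 3 x + 1


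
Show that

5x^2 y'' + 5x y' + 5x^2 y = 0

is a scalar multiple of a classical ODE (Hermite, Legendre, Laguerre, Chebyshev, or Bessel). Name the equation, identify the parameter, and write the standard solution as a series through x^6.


All three coefficients share the factor 5; dividing through by 5 gives  x^2 y'' + x y' + x^2 y = 0.
This matches the Bessel equation x^2 y'' + x y' + (x^2 - nu^2) y = 0 with nu^2 = 0, so nu = 0; the solution bounded at x = 0 is J_0(x).
Frobenius at x = 0: indicial roots ±nu; for r = nu the recurrence k(k + 2nu) c_k = -c_{k-2} gives the standard series J_nu(x) = sum_{k>=0} (-1)^k / (k! (k+nu)!) (x/2)^(2k+nu). Evaluate the first 4 terms:
  k = 0: (-1)^0 / (0! * 0! * 2^0) x^0 = 1/(1*1*1) x^0 = (1) x^0
  k = 1: (-1)^1 / (1! * 1! * 2^2) x^2 = -1/(1*1*4) x^2 = (-1/4) x^2
  k = 2: (-1)^2 / (2! * 2! * 2^4) x^4 = 1/(2*2*16) x^4 = (1/64) x^4
  k = 3: (-1)^3 / (3! * 3! * 2^6) x^6 = -1/(6*6*64) x^6 = (-1/2304) x^6
Hence J_0(x) = -x^6/2304 + x^4/64 - x^2/4 + 1 + ....

J_0(x); series = -x^6/2304 + x^4/64 - x^2/4 + 1


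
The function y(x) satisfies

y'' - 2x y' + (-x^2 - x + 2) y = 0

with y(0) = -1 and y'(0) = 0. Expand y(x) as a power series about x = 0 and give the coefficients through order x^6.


Ansatz: y(x) = sum_{n>=0} a_n x^n, so y'(x) = sum_{n>=1} n a_n x^(n-1) and y''(x) = sum_{n>=2} n(n-1) a_n x^(n-2).
Substitute into P(x) y'' + Q(x) y' + R(x) y = 0 with P(x) = 1, Q(x) = -2x, R(x) = -x^2 - x + 2, and match powers of x.
Initial conditions: a_0 = -1, a_1 = 0.
Setting the coefficient of each power of x to zero and solving order by order (substituting the coefficients already found):
  x^0: 2 a_2 + 2 a_0 = 0  ->  2 a_2 = -2 a_0 = 2  ->  a_2 = 1
  x^1: 6 a_3 - a_0 = 0  ->  6 a_3 = a_0 = -1  ->  a_3 = -1/6
  x^2: 12 a_4 - 2 a_2 - a_1 - a_0 = 0  ->  12 a_4 = 2 a_2 + a_1 + a_0 = 1  ->  a_4 = 1/12
  x^3: 20 a_5 - 4 a_3 - a_2 - a_1 = 0  ->  20 a_5 = 4 a_3 + a_2 + a_1 = 1/3  ->  a_5 = 1/60
  x^4: 30 a_6 - 6 a_4 - a_3 - a_2 = 0  ->  30 a_6 = 6 a_4 + a_3 + a_2 = 4/3  ->  a_6 = 2/45
Truncated series: y(x) = -1 + x^2 - (1/6) x^3 + (1/12) x^4 + (1/60) x^5 + (2/45) x^6 + O(x^7).

a_0 = -1; a_1 = 0; a_2 = 1; a_3 = -1/6; a_4 = 1/12; a_5 = 1/60; a_6 = 2/45
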